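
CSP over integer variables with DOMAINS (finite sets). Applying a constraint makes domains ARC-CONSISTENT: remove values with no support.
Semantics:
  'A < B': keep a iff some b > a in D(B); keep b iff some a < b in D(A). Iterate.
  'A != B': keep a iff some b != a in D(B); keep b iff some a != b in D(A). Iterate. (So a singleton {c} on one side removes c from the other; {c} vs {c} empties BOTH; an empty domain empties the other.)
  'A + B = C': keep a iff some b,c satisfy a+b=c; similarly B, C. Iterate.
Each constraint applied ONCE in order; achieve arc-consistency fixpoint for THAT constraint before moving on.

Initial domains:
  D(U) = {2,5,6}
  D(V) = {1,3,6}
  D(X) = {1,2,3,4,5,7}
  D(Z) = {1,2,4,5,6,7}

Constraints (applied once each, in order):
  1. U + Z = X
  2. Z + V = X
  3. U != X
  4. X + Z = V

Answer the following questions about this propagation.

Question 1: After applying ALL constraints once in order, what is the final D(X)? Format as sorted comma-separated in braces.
Answer: {4}

Derivation:
Constraint 1 (U + Z = X) on D(U)={2,5,6} D(Z)={1,2,4,5,6,7} D(X)={1,2,3,4,5,7}: Z {1,2,4,5,6,7}->{1,2,5}; X {1,2,3,4,5,7}->{3,4,7}
Constraint 2 (Z + V = X) on D(Z)={1,2,5} D(V)={1,3,6} D(X)={3,4,7}: Z {1,2,5}->{1,2}
Constraint 3 (U != X) on D(U)={2,5,6} D(X)={3,4,7}: no change
Constraint 4 (X + Z = V) on D(X)={3,4,7} D(Z)={1,2} D(V)={1,3,6}: X {3,4,7}->{4}; Z {1,2}->{2}; V {1,3,6}->{6}
So after all 4 constraints: D(X) = {4}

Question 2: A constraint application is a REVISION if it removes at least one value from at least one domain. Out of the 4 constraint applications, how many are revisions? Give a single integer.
Constraint 1 (U + Z = X) on D(U)={2,5,6} D(Z)={1,2,4,5,6,7} D(X)={1,2,3,4,5,7}: Z {1,2,4,5,6,7}->{1,2,5}; X {1,2,3,4,5,7}->{3,4,7} => REVISION
Constraint 2 (Z + V = X) on D(Z)={1,2,5} D(V)={1,3,6} D(X)={3,4,7}: Z {1,2,5}->{1,2} => REVISION
Constraint 3 (U != X) on D(U)={2,5,6} D(X)={3,4,7}: no change => not a revision
Constraint 4 (X + Z = V) on D(X)={3,4,7} D(Z)={1,2} D(V)={1,3,6}: X {3,4,7}->{4}; Z {1,2}->{2}; V {1,3,6}->{6} => REVISION
Total revisions = 3

Answer: 3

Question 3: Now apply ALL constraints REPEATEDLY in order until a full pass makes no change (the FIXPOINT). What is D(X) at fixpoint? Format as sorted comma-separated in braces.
pass 0 (initial): D(X)={1,2,3,4,5,7}
pass 1: V {1,3,6}->{6}; X {1,2,3,4,5,7}->{4}; Z {1,2,4,5,6,7}->{2}
pass 2: U {2,5,6}->{}; V {6}->{}; X {4}->{}; Z {2}->{}
pass 3: no change
Fixpoint after 3 passes: D(X) = {}

Answer: {}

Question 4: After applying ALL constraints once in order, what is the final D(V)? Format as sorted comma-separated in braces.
Constraint 1 (U + Z = X) on D(U)={2,5,6} D(Z)={1,2,4,5,6,7} D(X)={1,2,3,4,5,7}: Z {1,2,4,5,6,7}->{1,2,5}; X {1,2,3,4,5,7}->{3,4,7}
Constraint 2 (Z + V = X) on D(Z)={1,2,5} D(V)={1,3,6} D(X)={3,4,7}: Z {1,2,5}->{1,2}
Constraint 3 (U != X) on D(U)={2,5,6} D(X)={3,4,7}: no change
Constraint 4 (X + Z = V) on D(X)={3,4,7} D(Z)={1,2} D(V)={1,3,6}: X {3,4,7}->{4}; Z {1,2}->{2}; V {1,3,6}->{6}
So after all 4 constraints: D(V) = {6}

Answer: {6}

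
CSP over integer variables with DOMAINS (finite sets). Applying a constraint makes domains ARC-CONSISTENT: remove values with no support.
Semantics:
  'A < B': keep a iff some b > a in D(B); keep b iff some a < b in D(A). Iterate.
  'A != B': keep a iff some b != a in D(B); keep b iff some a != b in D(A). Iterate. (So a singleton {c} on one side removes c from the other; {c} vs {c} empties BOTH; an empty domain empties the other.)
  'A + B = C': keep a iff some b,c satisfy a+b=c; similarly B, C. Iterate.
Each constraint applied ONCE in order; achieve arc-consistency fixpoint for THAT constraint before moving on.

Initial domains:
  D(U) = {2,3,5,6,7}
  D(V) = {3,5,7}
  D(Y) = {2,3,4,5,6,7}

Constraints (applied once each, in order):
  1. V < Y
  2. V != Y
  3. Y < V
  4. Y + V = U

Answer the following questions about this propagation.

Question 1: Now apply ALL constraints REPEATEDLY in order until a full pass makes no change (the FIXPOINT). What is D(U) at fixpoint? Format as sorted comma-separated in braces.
Answer: {}

Derivation:
pass 0 (initial): D(U)={2,3,5,6,7}
pass 1: U {2,3,5,6,7}->{}; V {3,5,7}->{}; Y {2,3,4,5,6,7}->{}
pass 2: no change
Fixpoint after 2 passes: D(U) = {}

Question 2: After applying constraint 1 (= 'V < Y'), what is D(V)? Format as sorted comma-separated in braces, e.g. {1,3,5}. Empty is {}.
Constraint 1 (V < Y) on D(V)={3,5,7} D(Y)={2,3,4,5,6,7}: V {3,5,7}->{3,5}; Y {2,3,4,5,6,7}->{4,5,6,7}
So after constraint 1: D(V) = {3,5}

Answer: {3,5}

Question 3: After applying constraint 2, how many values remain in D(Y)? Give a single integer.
Answer: 4

Derivation:
Constraint 1 (V < Y) on D(V)={3,5,7} D(Y)={2,3,4,5,6,7}: V {3,5,7}->{3,5}; Y {2,3,4,5,6,7}->{4,5,6,7}
Constraint 2 (V != Y) on D(V)={3,5} D(Y)={4,5,6,7}: no change
So after constraint 2: D(Y)={4,5,6,7}, size = 4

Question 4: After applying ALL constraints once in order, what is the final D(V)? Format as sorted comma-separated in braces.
Answer: {}

Derivation:
Constraint 1 (V < Y) on D(V)={3,5,7} D(Y)={2,3,4,5,6,7}: V {3,5,7}->{3,5}; Y {2,3,4,5,6,7}->{4,5,6,7}
Constraint 2 (V != Y) on D(V)={3,5} D(Y)={4,5,6,7}: no change
Constraint 3 (Y < V) on D(Y)={4,5,6,7} D(V)={3,5}: Y {4,5,6,7}->{4}; V {3,5}->{5}
Constraint 4 (Y + V = U) on D(Y)={4} D(V)={5} D(U)={2,3,5,6,7}: Y {4}->{}; V {5}->{}; U {2,3,5,6,7}->{}
So after all 4 constraints: D(V) = {}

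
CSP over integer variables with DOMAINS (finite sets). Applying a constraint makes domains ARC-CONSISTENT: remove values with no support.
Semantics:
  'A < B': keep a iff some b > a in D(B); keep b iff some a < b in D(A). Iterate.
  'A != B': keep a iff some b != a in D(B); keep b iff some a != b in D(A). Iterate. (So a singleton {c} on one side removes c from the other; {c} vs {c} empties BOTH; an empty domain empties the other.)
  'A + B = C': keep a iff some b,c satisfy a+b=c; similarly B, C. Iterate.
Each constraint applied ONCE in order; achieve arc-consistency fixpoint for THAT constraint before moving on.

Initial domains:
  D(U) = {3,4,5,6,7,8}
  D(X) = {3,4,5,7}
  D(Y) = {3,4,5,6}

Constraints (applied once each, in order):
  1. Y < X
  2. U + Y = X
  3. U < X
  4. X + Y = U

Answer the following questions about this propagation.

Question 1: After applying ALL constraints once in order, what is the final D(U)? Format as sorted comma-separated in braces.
Answer: {}

Derivation:
Constraint 1 (Y < X) on D(Y)={3,4,5,6} D(X)={3,4,5,7}: X {3,4,5,7}->{4,5,7}
Constraint 2 (U + Y = X) on D(U)={3,4,5,6,7,8} D(Y)={3,4,5,6} D(X)={4,5,7}: U {3,4,5,6,7,8}->{3,4}; Y {3,4,5,6}->{3,4}; X {4,5,7}->{7}
Constraint 3 (U < X) on D(U)={3,4} D(X)={7}: no change
Constraint 4 (X + Y = U) on D(X)={7} D(Y)={3,4} D(U)={3,4}: X {7}->{}; Y {3,4}->{}; U {3,4}->{}
So after all 4 constraints: D(U) = {}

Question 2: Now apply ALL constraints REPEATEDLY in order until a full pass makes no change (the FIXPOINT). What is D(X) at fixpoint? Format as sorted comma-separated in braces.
pass 0 (initial): D(X)={3,4,5,7}
pass 1: U {3,4,5,6,7,8}->{}; X {3,4,5,7}->{}; Y {3,4,5,6}->{}
pass 2: no change
Fixpoint after 2 passes: D(X) = {}

Answer: {}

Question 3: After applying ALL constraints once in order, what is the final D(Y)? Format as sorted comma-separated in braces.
Constraint 1 (Y < X) on D(Y)={3,4,5,6} D(X)={3,4,5,7}: X {3,4,5,7}->{4,5,7}
Constraint 2 (U + Y = X) on D(U)={3,4,5,6,7,8} D(Y)={3,4,5,6} D(X)={4,5,7}: U {3,4,5,6,7,8}->{3,4}; Y {3,4,5,6}->{3,4}; X {4,5,7}->{7}
Constraint 3 (U < X) on D(U)={3,4} D(X)={7}: no change
Constraint 4 (X + Y = U) on D(X)={7} D(Y)={3,4} D(U)={3,4}: X {7}->{}; Y {3,4}->{}; U {3,4}->{}
So after all 4 constraints: D(Y) = {}

Answer: {}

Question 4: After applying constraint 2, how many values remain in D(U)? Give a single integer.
Answer: 2

Derivation:
Constraint 1 (Y < X) on D(Y)={3,4,5,6} D(X)={3,4,5,7}: X {3,4,5,7}->{4,5,7}
Constraint 2 (U + Y = X) on D(U)={3,4,5,6,7,8} D(Y)={3,4,5,6} D(X)={4,5,7}: U {3,4,5,6,7,8}->{3,4}; Y {3,4,5,6}->{3,4}; X {4,5,7}->{7}
So after constraint 2: D(U)={3,4}, size = 2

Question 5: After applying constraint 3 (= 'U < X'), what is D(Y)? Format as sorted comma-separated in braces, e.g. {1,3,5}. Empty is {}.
Constraint 1 (Y < X) on D(Y)={3,4,5,6} D(X)={3,4,5,7}: X {3,4,5,7}->{4,5,7}
Constraint 2 (U + Y = X) on D(U)={3,4,5,6,7,8} D(Y)={3,4,5,6} D(X)={4,5,7}: U {3,4,5,6,7,8}->{3,4}; Y {3,4,5,6}->{3,4}; X {4,5,7}->{7}
Constraint 3 (U < X) on D(U)={3,4} D(X)={7}: no change
So after constraint 3: D(Y) = {3,4}

Answer: {3,4}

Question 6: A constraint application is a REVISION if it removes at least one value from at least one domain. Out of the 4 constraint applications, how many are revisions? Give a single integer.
Answer: 3

Derivation:
Constraint 1 (Y < X) on D(Y)={3,4,5,6} D(X)={3,4,5,7}: X {3,4,5,7}->{4,5,7} => REVISION
Constraint 2 (U + Y = X) on D(U)={3,4,5,6,7,8} D(Y)={3,4,5,6} D(X)={4,5,7}: U {3,4,5,6,7,8}->{3,4}; Y {3,4,5,6}->{3,4}; X {4,5,7}->{7} => REVISION
Constraint 3 (U < X) on D(U)={3,4} D(X)={7}: no change => not a revision
Constraint 4 (X + Y = U) on D(X)={7} D(Y)={3,4} D(U)={3,4}: X {7}->{}; Y {3,4}->{}; U {3,4}->{} => REVISION
Total revisions = 3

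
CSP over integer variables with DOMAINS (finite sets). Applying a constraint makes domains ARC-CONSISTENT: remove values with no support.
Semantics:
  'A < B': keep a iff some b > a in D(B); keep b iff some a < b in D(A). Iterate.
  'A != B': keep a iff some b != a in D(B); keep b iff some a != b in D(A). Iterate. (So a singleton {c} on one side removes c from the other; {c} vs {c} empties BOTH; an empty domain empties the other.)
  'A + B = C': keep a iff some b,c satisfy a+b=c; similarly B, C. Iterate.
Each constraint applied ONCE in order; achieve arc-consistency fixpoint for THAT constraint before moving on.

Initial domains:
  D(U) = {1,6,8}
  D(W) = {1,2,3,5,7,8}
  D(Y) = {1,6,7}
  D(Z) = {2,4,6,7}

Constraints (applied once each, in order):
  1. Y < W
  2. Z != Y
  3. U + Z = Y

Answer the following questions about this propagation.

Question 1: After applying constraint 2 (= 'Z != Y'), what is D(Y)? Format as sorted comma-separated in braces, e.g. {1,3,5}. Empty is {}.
Constraint 1 (Y < W) on D(Y)={1,6,7} D(W)={1,2,3,5,7,8}: W {1,2,3,5,7,8}->{2,3,5,7,8}
Constraint 2 (Z != Y) on D(Z)={2,4,6,7} D(Y)={1,6,7}: no change
So after constraint 2: D(Y) = {1,6,7}

Answer: {1,6,7}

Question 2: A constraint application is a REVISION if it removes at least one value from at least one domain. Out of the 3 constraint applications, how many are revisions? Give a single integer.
Answer: 2

Derivation:
Constraint 1 (Y < W) on D(Y)={1,6,7} D(W)={1,2,3,5,7,8}: W {1,2,3,5,7,8}->{2,3,5,7,8} => REVISION
Constraint 2 (Z != Y) on D(Z)={2,4,6,7} D(Y)={1,6,7}: no change => not a revision
Constraint 3 (U + Z = Y) on D(U)={1,6,8} D(Z)={2,4,6,7} D(Y)={1,6,7}: U {1,6,8}->{1}; Z {2,4,6,7}->{6}; Y {1,6,7}->{7} => REVISION
Total revisions = 2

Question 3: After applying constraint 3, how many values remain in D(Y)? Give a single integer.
Answer: 1

Derivation:
Constraint 1 (Y < W) on D(Y)={1,6,7} D(W)={1,2,3,5,7,8}: W {1,2,3,5,7,8}->{2,3,5,7,8}
Constraint 2 (Z != Y) on D(Z)={2,4,6,7} D(Y)={1,6,7}: no change
Constraint 3 (U + Z = Y) on D(U)={1,6,8} D(Z)={2,4,6,7} D(Y)={1,6,7}: U {1,6,8}->{1}; Z {2,4,6,7}->{6}; Y {1,6,7}->{7}
So after constraint 3: D(Y)={7}, size = 1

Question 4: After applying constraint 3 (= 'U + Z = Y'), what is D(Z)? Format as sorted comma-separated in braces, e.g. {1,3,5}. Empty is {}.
Constraint 1 (Y < W) on D(Y)={1,6,7} D(W)={1,2,3,5,7,8}: W {1,2,3,5,7,8}->{2,3,5,7,8}
Constraint 2 (Z != Y) on D(Z)={2,4,6,7} D(Y)={1,6,7}: no change
Constraint 3 (U + Z = Y) on D(U)={1,6,8} D(Z)={2,4,6,7} D(Y)={1,6,7}: U {1,6,8}->{1}; Z {2,4,6,7}->{6}; Y {1,6,7}->{7}
So after constraint 3: D(Z) = {6}

Answer: {6}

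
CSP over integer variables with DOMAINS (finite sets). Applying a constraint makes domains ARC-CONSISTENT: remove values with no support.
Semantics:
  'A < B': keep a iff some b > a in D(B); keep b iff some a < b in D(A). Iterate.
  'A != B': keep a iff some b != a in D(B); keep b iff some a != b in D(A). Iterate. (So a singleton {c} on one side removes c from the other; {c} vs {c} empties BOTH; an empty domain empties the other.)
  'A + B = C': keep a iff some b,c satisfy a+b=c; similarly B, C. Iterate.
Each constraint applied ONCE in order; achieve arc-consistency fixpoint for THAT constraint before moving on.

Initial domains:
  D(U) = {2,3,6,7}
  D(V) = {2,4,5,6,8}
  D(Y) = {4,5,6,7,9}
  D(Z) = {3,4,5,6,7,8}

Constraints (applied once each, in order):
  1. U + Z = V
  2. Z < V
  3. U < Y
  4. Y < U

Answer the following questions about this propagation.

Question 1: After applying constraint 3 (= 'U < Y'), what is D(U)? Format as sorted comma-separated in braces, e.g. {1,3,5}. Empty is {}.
Answer: {2,3}

Derivation:
Constraint 1 (U + Z = V) on D(U)={2,3,6,7} D(Z)={3,4,5,6,7,8} D(V)={2,4,5,6,8}: U {2,3,6,7}->{2,3}; Z {3,4,5,6,7,8}->{3,4,5,6}; V {2,4,5,6,8}->{5,6,8}
Constraint 2 (Z < V) on D(Z)={3,4,5,6} D(V)={5,6,8}: no change
Constraint 3 (U < Y) on D(U)={2,3} D(Y)={4,5,6,7,9}: no change
So after constraint 3: D(U) = {2,3}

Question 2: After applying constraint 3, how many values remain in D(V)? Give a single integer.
Constraint 1 (U + Z = V) on D(U)={2,3,6,7} D(Z)={3,4,5,6,7,8} D(V)={2,4,5,6,8}: U {2,3,6,7}->{2,3}; Z {3,4,5,6,7,8}->{3,4,5,6}; V {2,4,5,6,8}->{5,6,8}
Constraint 2 (Z < V) on D(Z)={3,4,5,6} D(V)={5,6,8}: no change
Constraint 3 (U < Y) on D(U)={2,3} D(Y)={4,5,6,7,9}: no change
So after constraint 3: D(V)={5,6,8}, size = 3

Answer: 3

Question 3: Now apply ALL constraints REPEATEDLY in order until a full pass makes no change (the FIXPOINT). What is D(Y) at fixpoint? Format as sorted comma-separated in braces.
pass 0 (initial): D(Y)={4,5,6,7,9}
pass 1: U {2,3,6,7}->{}; V {2,4,5,6,8}->{5,6,8}; Y {4,5,6,7,9}->{}; Z {3,4,5,6,7,8}->{3,4,5,6}
pass 2: V {5,6,8}->{}; Z {3,4,5,6}->{}
pass 3: no change
Fixpoint after 3 passes: D(Y) = {}

Answer: {}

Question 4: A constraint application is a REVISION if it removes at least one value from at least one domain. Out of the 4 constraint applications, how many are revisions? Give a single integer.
Answer: 2

Derivation:
Constraint 1 (U + Z = V) on D(U)={2,3,6,7} D(Z)={3,4,5,6,7,8} D(V)={2,4,5,6,8}: U {2,3,6,7}->{2,3}; Z {3,4,5,6,7,8}->{3,4,5,6}; V {2,4,5,6,8}->{5,6,8} => REVISION
Constraint 2 (Z < V) on D(Z)={3,4,5,6} D(V)={5,6,8}: no change => not a revision
Constraint 3 (U < Y) on D(U)={2,3} D(Y)={4,5,6,7,9}: no change => not a revision
Constraint 4 (Y < U) on D(Y)={4,5,6,7,9} D(U)={2,3}: Y {4,5,6,7,9}->{}; U {2,3}->{} => REVISION
Total revisions = 2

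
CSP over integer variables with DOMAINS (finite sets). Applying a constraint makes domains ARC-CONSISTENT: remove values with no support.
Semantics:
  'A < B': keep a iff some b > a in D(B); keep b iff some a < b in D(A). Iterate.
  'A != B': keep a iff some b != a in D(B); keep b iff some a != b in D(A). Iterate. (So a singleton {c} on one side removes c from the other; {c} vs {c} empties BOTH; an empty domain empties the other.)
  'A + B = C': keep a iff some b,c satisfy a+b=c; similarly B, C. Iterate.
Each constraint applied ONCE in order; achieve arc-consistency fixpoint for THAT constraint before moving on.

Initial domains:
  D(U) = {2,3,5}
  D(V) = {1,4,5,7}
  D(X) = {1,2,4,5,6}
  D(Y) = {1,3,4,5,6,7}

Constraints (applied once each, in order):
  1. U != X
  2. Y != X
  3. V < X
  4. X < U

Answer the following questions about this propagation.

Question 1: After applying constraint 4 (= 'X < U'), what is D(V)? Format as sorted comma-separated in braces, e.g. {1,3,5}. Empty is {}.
Constraint 1 (U != X) on D(U)={2,3,5} D(X)={1,2,4,5,6}: no change
Constraint 2 (Y != X) on D(Y)={1,3,4,5,6,7} D(X)={1,2,4,5,6}: no change
Constraint 3 (V < X) on D(V)={1,4,5,7} D(X)={1,2,4,5,6}: V {1,4,5,7}->{1,4,5}; X {1,2,4,5,6}->{2,4,5,6}
Constraint 4 (X < U) on D(X)={2,4,5,6} D(U)={2,3,5}: X {2,4,5,6}->{2,4}; U {2,3,5}->{3,5}
So after constraint 4: D(V) = {1,4,5}

Answer: {1,4,5}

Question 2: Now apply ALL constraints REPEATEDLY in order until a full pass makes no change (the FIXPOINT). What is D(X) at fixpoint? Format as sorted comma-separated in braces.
pass 0 (initial): D(X)={1,2,4,5,6}
pass 1: U {2,3,5}->{3,5}; V {1,4,5,7}->{1,4,5}; X {1,2,4,5,6}->{2,4}
pass 2: V {1,4,5}->{1}
pass 3: no change
Fixpoint after 3 passes: D(X) = {2,4}

Answer: {2,4}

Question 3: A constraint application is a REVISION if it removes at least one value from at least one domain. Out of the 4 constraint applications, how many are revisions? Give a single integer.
Answer: 2

Derivation:
Constraint 1 (U != X) on D(U)={2,3,5} D(X)={1,2,4,5,6}: no change => not a revision
Constraint 2 (Y != X) on D(Y)={1,3,4,5,6,7} D(X)={1,2,4,5,6}: no change => not a revision
Constraint 3 (V < X) on D(V)={1,4,5,7} D(X)={1,2,4,5,6}: V {1,4,5,7}->{1,4,5}; X {1,2,4,5,6}->{2,4,5,6} => REVISION
Constraint 4 (X < U) on D(X)={2,4,5,6} D(U)={2,3,5}: X {2,4,5,6}->{2,4}; U {2,3,5}->{3,5} => REVISION
Total revisions = 2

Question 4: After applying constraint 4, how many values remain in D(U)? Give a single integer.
Answer: 2

Derivation:
Constraint 1 (U != X) on D(U)={2,3,5} D(X)={1,2,4,5,6}: no change
Constraint 2 (Y != X) on D(Y)={1,3,4,5,6,7} D(X)={1,2,4,5,6}: no change
Constraint 3 (V < X) on D(V)={1,4,5,7} D(X)={1,2,4,5,6}: V {1,4,5,7}->{1,4,5}; X {1,2,4,5,6}->{2,4,5,6}
Constraint 4 (X < U) on D(X)={2,4,5,6} D(U)={2,3,5}: X {2,4,5,6}->{2,4}; U {2,3,5}->{3,5}
So after constraint 4: D(U)={3,5}, size = 2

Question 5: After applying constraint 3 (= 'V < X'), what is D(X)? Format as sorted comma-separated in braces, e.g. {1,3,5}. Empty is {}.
Constraint 1 (U != X) on D(U)={2,3,5} D(X)={1,2,4,5,6}: no change
Constraint 2 (Y != X) on D(Y)={1,3,4,5,6,7} D(X)={1,2,4,5,6}: no change
Constraint 3 (V < X) on D(V)={1,4,5,7} D(X)={1,2,4,5,6}: V {1,4,5,7}->{1,4,5}; X {1,2,4,5,6}->{2,4,5,6}
So after constraint 3: D(X) = {2,4,5,6}

Answer: {2,4,5,6}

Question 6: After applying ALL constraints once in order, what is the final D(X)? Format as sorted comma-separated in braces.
Constraint 1 (U != X) on D(U)={2,3,5} D(X)={1,2,4,5,6}: no change
Constraint 2 (Y != X) on D(Y)={1,3,4,5,6,7} D(X)={1,2,4,5,6}: no change
Constraint 3 (V < X) on D(V)={1,4,5,7} D(X)={1,2,4,5,6}: V {1,4,5,7}->{1,4,5}; X {1,2,4,5,6}->{2,4,5,6}
Constraint 4 (X < U) on D(X)={2,4,5,6} D(U)={2,3,5}: X {2,4,5,6}->{2,4}; U {2,3,5}->{3,5}
So after all 4 constraints: D(X) = {2,4}

Answer: {2,4}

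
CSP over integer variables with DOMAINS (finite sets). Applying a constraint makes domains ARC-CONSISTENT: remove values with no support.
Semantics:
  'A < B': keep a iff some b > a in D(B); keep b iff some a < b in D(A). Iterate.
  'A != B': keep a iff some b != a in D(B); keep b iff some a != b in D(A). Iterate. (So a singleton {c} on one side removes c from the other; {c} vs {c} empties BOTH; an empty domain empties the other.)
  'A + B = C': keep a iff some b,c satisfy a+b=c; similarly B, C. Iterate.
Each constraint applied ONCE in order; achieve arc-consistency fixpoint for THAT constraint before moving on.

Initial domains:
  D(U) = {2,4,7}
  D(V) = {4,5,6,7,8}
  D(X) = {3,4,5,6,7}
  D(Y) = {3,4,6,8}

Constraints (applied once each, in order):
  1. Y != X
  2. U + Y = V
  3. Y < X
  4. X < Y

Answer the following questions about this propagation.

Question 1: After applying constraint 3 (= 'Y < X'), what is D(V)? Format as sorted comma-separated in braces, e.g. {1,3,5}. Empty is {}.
Answer: {5,6,7,8}

Derivation:
Constraint 1 (Y != X) on D(Y)={3,4,6,8} D(X)={3,4,5,6,7}: no change
Constraint 2 (U + Y = V) on D(U)={2,4,7} D(Y)={3,4,6,8} D(V)={4,5,6,7,8}: U {2,4,7}->{2,4}; Y {3,4,6,8}->{3,4,6}; V {4,5,6,7,8}->{5,6,7,8}
Constraint 3 (Y < X) on D(Y)={3,4,6} D(X)={3,4,5,6,7}: X {3,4,5,6,7}->{4,5,6,7}
So after constraint 3: D(V) = {5,6,7,8}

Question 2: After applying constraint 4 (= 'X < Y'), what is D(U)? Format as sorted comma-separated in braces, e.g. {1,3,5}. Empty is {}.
Constraint 1 (Y != X) on D(Y)={3,4,6,8} D(X)={3,4,5,6,7}: no change
Constraint 2 (U + Y = V) on D(U)={2,4,7} D(Y)={3,4,6,8} D(V)={4,5,6,7,8}: U {2,4,7}->{2,4}; Y {3,4,6,8}->{3,4,6}; V {4,5,6,7,8}->{5,6,7,8}
Constraint 3 (Y < X) on D(Y)={3,4,6} D(X)={3,4,5,6,7}: X {3,4,5,6,7}->{4,5,6,7}
Constraint 4 (X < Y) on D(X)={4,5,6,7} D(Y)={3,4,6}: X {4,5,6,7}->{4,5}; Y {3,4,6}->{6}
So after constraint 4: D(U) = {2,4}

Answer: {2,4}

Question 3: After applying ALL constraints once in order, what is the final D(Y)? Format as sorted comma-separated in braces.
Answer: {6}

Derivation:
Constraint 1 (Y != X) on D(Y)={3,4,6,8} D(X)={3,4,5,6,7}: no change
Constraint 2 (U + Y = V) on D(U)={2,4,7} D(Y)={3,4,6,8} D(V)={4,5,6,7,8}: U {2,4,7}->{2,4}; Y {3,4,6,8}->{3,4,6}; V {4,5,6,7,8}->{5,6,7,8}
Constraint 3 (Y < X) on D(Y)={3,4,6} D(X)={3,4,5,6,7}: X {3,4,5,6,7}->{4,5,6,7}
Constraint 4 (X < Y) on D(X)={4,5,6,7} D(Y)={3,4,6}: X {4,5,6,7}->{4,5}; Y {3,4,6}->{6}
So after all 4 constraints: D(Y) = {6}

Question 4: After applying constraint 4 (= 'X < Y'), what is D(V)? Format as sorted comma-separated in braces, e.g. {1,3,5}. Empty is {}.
Answer: {5,6,7,8}

Derivation:
Constraint 1 (Y != X) on D(Y)={3,4,6,8} D(X)={3,4,5,6,7}: no change
Constraint 2 (U + Y = V) on D(U)={2,4,7} D(Y)={3,4,6,8} D(V)={4,5,6,7,8}: U {2,4,7}->{2,4}; Y {3,4,6,8}->{3,4,6}; V {4,5,6,7,8}->{5,6,7,8}
Constraint 3 (Y < X) on D(Y)={3,4,6} D(X)={3,4,5,6,7}: X {3,4,5,6,7}->{4,5,6,7}
Constraint 4 (X < Y) on D(X)={4,5,6,7} D(Y)={3,4,6}: X {4,5,6,7}->{4,5}; Y {3,4,6}->{6}
So after constraint 4: D(V) = {5,6,7,8}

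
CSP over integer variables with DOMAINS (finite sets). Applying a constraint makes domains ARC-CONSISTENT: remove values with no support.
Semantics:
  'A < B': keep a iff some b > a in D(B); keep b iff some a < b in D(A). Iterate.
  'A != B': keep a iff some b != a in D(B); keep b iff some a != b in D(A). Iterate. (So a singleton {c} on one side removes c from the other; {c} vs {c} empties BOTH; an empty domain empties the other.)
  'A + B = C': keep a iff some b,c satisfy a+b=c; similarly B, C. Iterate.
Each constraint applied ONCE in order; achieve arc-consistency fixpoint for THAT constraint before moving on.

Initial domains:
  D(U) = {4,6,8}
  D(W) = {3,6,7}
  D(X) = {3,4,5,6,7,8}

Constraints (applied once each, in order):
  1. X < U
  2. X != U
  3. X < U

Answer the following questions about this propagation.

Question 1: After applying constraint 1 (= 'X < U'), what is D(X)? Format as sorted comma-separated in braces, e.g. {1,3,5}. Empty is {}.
Constraint 1 (X < U) on D(X)={3,4,5,6,7,8} D(U)={4,6,8}: X {3,4,5,6,7,8}->{3,4,5,6,7}
So after constraint 1: D(X) = {3,4,5,6,7}

Answer: {3,4,5,6,7}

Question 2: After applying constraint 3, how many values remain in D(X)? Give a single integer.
Answer: 5

Derivation:
Constraint 1 (X < U) on D(X)={3,4,5,6,7,8} D(U)={4,6,8}: X {3,4,5,6,7,8}->{3,4,5,6,7}
Constraint 2 (X != U) on D(X)={3,4,5,6,7} D(U)={4,6,8}: no change
Constraint 3 (X < U) on D(X)={3,4,5,6,7} D(U)={4,6,8}: no change
So after constraint 3: D(X)={3,4,5,6,7}, size = 5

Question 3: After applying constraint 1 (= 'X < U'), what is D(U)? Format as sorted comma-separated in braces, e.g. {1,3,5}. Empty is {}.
Constraint 1 (X < U) on D(X)={3,4,5,6,7,8} D(U)={4,6,8}: X {3,4,5,6,7,8}->{3,4,5,6,7}
So after constraint 1: D(U) = {4,6,8}

Answer: {4,6,8}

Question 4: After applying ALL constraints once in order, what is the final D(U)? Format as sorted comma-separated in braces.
Answer: {4,6,8}

Derivation:
Constraint 1 (X < U) on D(X)={3,4,5,6,7,8} D(U)={4,6,8}: X {3,4,5,6,7,8}->{3,4,5,6,7}
Constraint 2 (X != U) on D(X)={3,4,5,6,7} D(U)={4,6,8}: no change
Constraint 3 (X < U) on D(X)={3,4,5,6,7} D(U)={4,6,8}: no change
So after all 3 constraints: D(U) = {4,6,8}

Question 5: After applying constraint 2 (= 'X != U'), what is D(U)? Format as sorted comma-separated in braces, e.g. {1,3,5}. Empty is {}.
Constraint 1 (X < U) on D(X)={3,4,5,6,7,8} D(U)={4,6,8}: X {3,4,5,6,7,8}->{3,4,5,6,7}
Constraint 2 (X != U) on D(X)={3,4,5,6,7} D(U)={4,6,8}: no change
So after constraint 2: D(U) = {4,6,8}

Answer: {4,6,8}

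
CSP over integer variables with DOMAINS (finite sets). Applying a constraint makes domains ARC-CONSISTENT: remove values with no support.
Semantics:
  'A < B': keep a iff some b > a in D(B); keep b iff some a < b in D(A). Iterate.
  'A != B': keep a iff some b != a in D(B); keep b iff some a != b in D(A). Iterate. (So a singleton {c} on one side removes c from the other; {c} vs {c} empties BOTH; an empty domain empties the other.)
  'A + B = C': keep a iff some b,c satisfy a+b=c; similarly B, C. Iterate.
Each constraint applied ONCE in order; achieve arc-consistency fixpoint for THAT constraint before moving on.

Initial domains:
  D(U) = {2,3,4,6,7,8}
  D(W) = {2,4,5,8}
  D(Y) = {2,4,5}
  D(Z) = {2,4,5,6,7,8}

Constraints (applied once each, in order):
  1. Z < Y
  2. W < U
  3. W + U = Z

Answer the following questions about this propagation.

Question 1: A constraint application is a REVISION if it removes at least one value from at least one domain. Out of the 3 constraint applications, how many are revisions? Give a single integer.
Answer: 3

Derivation:
Constraint 1 (Z < Y) on D(Z)={2,4,5,6,7,8} D(Y)={2,4,5}: Z {2,4,5,6,7,8}->{2,4}; Y {2,4,5}->{4,5} => REVISION
Constraint 2 (W < U) on D(W)={2,4,5,8} D(U)={2,3,4,6,7,8}: W {2,4,5,8}->{2,4,5}; U {2,3,4,6,7,8}->{3,4,6,7,8} => REVISION
Constraint 3 (W + U = Z) on D(W)={2,4,5} D(U)={3,4,6,7,8} D(Z)={2,4}: W {2,4,5}->{}; U {3,4,6,7,8}->{}; Z {2,4}->{} => REVISION
Total revisions = 3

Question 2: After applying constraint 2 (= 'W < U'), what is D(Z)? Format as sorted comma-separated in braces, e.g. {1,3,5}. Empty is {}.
Answer: {2,4}

Derivation:
Constraint 1 (Z < Y) on D(Z)={2,4,5,6,7,8} D(Y)={2,4,5}: Z {2,4,5,6,7,8}->{2,4}; Y {2,4,5}->{4,5}
Constraint 2 (W < U) on D(W)={2,4,5,8} D(U)={2,3,4,6,7,8}: W {2,4,5,8}->{2,4,5}; U {2,3,4,6,7,8}->{3,4,6,7,8}
So after constraint 2: D(Z) = {2,4}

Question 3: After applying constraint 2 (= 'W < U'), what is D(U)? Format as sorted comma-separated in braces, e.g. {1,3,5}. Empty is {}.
Constraint 1 (Z < Y) on D(Z)={2,4,5,6,7,8} D(Y)={2,4,5}: Z {2,4,5,6,7,8}->{2,4}; Y {2,4,5}->{4,5}
Constraint 2 (W < U) on D(W)={2,4,5,8} D(U)={2,3,4,6,7,8}: W {2,4,5,8}->{2,4,5}; U {2,3,4,6,7,8}->{3,4,6,7,8}
So after constraint 2: D(U) = {3,4,6,7,8}

Answer: {3,4,6,7,8}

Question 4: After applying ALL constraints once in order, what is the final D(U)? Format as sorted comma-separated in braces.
Constraint 1 (Z < Y) on D(Z)={2,4,5,6,7,8} D(Y)={2,4,5}: Z {2,4,5,6,7,8}->{2,4}; Y {2,4,5}->{4,5}
Constraint 2 (W < U) on D(W)={2,4,5,8} D(U)={2,3,4,6,7,8}: W {2,4,5,8}->{2,4,5}; U {2,3,4,6,7,8}->{3,4,6,7,8}
Constraint 3 (W + U = Z) on D(W)={2,4,5} D(U)={3,4,6,7,8} D(Z)={2,4}: W {2,4,5}->{}; U {3,4,6,7,8}->{}; Z {2,4}->{}
So after all 3 constraints: D(U) = {}

Answer: {}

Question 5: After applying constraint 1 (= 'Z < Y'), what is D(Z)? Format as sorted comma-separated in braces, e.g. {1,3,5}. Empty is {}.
Constraint 1 (Z < Y) on D(Z)={2,4,5,6,7,8} D(Y)={2,4,5}: Z {2,4,5,6,7,8}->{2,4}; Y {2,4,5}->{4,5}
So after constraint 1: D(Z) = {2,4}

Answer: {2,4}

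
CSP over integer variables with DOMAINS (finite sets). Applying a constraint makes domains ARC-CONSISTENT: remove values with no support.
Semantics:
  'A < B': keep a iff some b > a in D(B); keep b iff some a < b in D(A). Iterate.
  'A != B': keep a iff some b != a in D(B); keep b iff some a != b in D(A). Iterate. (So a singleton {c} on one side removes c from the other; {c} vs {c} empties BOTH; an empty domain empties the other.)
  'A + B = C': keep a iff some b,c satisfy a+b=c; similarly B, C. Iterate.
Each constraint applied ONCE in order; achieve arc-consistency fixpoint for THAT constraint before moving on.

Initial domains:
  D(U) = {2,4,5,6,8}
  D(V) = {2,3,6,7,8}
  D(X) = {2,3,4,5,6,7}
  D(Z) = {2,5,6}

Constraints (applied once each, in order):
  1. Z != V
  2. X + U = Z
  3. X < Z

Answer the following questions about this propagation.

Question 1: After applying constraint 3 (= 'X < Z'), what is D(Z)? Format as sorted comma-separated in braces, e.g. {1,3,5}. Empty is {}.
Constraint 1 (Z != V) on D(Z)={2,5,6} D(V)={2,3,6,7,8}: no change
Constraint 2 (X + U = Z) on D(X)={2,3,4,5,6,7} D(U)={2,4,5,6,8} D(Z)={2,5,6}: X {2,3,4,5,6,7}->{2,3,4}; U {2,4,5,6,8}->{2,4}; Z {2,5,6}->{5,6}
Constraint 3 (X < Z) on D(X)={2,3,4} D(Z)={5,6}: no change
So after constraint 3: D(Z) = {5,6}

Answer: {5,6}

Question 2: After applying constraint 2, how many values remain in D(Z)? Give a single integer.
Constraint 1 (Z != V) on D(Z)={2,5,6} D(V)={2,3,6,7,8}: no change
Constraint 2 (X + U = Z) on D(X)={2,3,4,5,6,7} D(U)={2,4,5,6,8} D(Z)={2,5,6}: X {2,3,4,5,6,7}->{2,3,4}; U {2,4,5,6,8}->{2,4}; Z {2,5,6}->{5,6}
So after constraint 2: D(Z)={5,6}, size = 2

Answer: 2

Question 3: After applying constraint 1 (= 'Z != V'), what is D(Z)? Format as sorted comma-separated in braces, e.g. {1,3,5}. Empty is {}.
Answer: {2,5,6}

Derivation:
Constraint 1 (Z != V) on D(Z)={2,5,6} D(V)={2,3,6,7,8}: no change
So after constraint 1: D(Z) = {2,5,6}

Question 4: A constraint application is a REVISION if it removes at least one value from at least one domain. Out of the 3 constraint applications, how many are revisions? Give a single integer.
Constraint 1 (Z != V) on D(Z)={2,5,6} D(V)={2,3,6,7,8}: no change => not a revision
Constraint 2 (X + U = Z) on D(X)={2,3,4,5,6,7} D(U)={2,4,5,6,8} D(Z)={2,5,6}: X {2,3,4,5,6,7}->{2,3,4}; U {2,4,5,6,8}->{2,4}; Z {2,5,6}->{5,6} => REVISION
Constraint 3 (X < Z) on D(X)={2,3,4} D(Z)={5,6}: no change => not a revision
Total revisions = 1

Answer: 1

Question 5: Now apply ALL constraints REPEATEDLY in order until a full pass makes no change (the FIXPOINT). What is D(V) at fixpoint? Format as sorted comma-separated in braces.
pass 0 (initial): D(V)={2,3,6,7,8}
pass 1: U {2,4,5,6,8}->{2,4}; X {2,3,4,5,6,7}->{2,3,4}; Z {2,5,6}->{5,6}
pass 2: no change
Fixpoint after 2 passes: D(V) = {2,3,6,7,8}

Answer: {2,3,6,7,8}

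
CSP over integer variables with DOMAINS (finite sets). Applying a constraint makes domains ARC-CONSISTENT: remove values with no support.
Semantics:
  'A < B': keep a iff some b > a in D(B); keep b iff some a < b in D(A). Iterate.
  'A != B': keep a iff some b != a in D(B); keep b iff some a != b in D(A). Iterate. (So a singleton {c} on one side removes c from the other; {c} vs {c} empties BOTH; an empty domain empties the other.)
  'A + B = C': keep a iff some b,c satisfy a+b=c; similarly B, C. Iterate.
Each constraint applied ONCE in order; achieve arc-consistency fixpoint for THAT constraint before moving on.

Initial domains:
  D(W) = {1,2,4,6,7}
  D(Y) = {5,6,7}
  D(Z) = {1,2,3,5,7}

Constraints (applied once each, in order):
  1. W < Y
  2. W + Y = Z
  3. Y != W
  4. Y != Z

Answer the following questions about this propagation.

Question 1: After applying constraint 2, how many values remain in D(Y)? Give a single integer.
Answer: 2

Derivation:
Constraint 1 (W < Y) on D(W)={1,2,4,6,7} D(Y)={5,6,7}: W {1,2,4,6,7}->{1,2,4,6}
Constraint 2 (W + Y = Z) on D(W)={1,2,4,6} D(Y)={5,6,7} D(Z)={1,2,3,5,7}: W {1,2,4,6}->{1,2}; Y {5,6,7}->{5,6}; Z {1,2,3,5,7}->{7}
So after constraint 2: D(Y)={5,6}, size = 2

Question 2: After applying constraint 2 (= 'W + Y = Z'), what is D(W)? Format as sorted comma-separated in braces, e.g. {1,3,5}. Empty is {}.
Answer: {1,2}

Derivation:
Constraint 1 (W < Y) on D(W)={1,2,4,6,7} D(Y)={5,6,7}: W {1,2,4,6,7}->{1,2,4,6}
Constraint 2 (W + Y = Z) on D(W)={1,2,4,6} D(Y)={5,6,7} D(Z)={1,2,3,5,7}: W {1,2,4,6}->{1,2}; Y {5,6,7}->{5,6}; Z {1,2,3,5,7}->{7}
So after constraint 2: D(W) = {1,2}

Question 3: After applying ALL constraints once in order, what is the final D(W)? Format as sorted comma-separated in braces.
Answer: {1,2}

Derivation:
Constraint 1 (W < Y) on D(W)={1,2,4,6,7} D(Y)={5,6,7}: W {1,2,4,6,7}->{1,2,4,6}
Constraint 2 (W + Y = Z) on D(W)={1,2,4,6} D(Y)={5,6,7} D(Z)={1,2,3,5,7}: W {1,2,4,6}->{1,2}; Y {5,6,7}->{5,6}; Z {1,2,3,5,7}->{7}
Constraint 3 (Y != W) on D(Y)={5,6} D(W)={1,2}: no change
Constraint 4 (Y != Z) on D(Y)={5,6} D(Z)={7}: no change
So after all 4 constraints: D(W) = {1,2}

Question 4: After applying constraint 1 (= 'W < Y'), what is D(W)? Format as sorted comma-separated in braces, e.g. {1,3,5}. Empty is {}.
Constraint 1 (W < Y) on D(W)={1,2,4,6,7} D(Y)={5,6,7}: W {1,2,4,6,7}->{1,2,4,6}
So after constraint 1: D(W) = {1,2,4,6}

Answer: {1,2,4,6}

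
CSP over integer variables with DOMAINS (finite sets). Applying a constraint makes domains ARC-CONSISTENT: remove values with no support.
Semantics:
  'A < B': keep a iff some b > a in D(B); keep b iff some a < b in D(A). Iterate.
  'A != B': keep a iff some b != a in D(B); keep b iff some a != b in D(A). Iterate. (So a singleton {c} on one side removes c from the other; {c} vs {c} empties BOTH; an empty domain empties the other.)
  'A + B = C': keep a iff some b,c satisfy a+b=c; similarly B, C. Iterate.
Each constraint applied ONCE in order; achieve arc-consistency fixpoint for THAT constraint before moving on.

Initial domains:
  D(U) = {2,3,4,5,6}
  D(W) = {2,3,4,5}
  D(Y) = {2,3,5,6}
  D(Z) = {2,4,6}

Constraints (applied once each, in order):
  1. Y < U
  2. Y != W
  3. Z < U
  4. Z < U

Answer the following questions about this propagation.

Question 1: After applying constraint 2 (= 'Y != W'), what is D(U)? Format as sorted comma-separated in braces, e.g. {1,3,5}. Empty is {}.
Constraint 1 (Y < U) on D(Y)={2,3,5,6} D(U)={2,3,4,5,6}: Y {2,3,5,6}->{2,3,5}; U {2,3,4,5,6}->{3,4,5,6}
Constraint 2 (Y != W) on D(Y)={2,3,5} D(W)={2,3,4,5}: no change
So after constraint 2: D(U) = {3,4,5,6}

Answer: {3,4,5,6}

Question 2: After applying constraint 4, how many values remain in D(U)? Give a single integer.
Constraint 1 (Y < U) on D(Y)={2,3,5,6} D(U)={2,3,4,5,6}: Y {2,3,5,6}->{2,3,5}; U {2,3,4,5,6}->{3,4,5,6}
Constraint 2 (Y != W) on D(Y)={2,3,5} D(W)={2,3,4,5}: no change
Constraint 3 (Z < U) on D(Z)={2,4,6} D(U)={3,4,5,6}: Z {2,4,6}->{2,4}
Constraint 4 (Z < U) on D(Z)={2,4} D(U)={3,4,5,6}: no change
So after constraint 4: D(U)={3,4,5,6}, size = 4

Answer: 4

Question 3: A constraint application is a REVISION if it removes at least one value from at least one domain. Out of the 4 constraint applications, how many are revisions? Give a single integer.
Answer: 2

Derivation:
Constraint 1 (Y < U) on D(Y)={2,3,5,6} D(U)={2,3,4,5,6}: Y {2,3,5,6}->{2,3,5}; U {2,3,4,5,6}->{3,4,5,6} => REVISION
Constraint 2 (Y != W) on D(Y)={2,3,5} D(W)={2,3,4,5}: no change => not a revision
Constraint 3 (Z < U) on D(Z)={2,4,6} D(U)={3,4,5,6}: Z {2,4,6}->{2,4} => REVISION
Constraint 4 (Z < U) on D(Z)={2,4} D(U)={3,4,5,6}: no change => not a revision
Total revisions = 2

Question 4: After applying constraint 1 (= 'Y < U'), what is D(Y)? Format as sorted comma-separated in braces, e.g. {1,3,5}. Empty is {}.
Constraint 1 (Y < U) on D(Y)={2,3,5,6} D(U)={2,3,4,5,6}: Y {2,3,5,6}->{2,3,5}; U {2,3,4,5,6}->{3,4,5,6}
So after constraint 1: D(Y) = {2,3,5}

Answer: {2,3,5}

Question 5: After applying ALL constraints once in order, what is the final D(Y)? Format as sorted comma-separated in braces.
Answer: {2,3,5}

Derivation:
Constraint 1 (Y < U) on D(Y)={2,3,5,6} D(U)={2,3,4,5,6}: Y {2,3,5,6}->{2,3,5}; U {2,3,4,5,6}->{3,4,5,6}
Constraint 2 (Y != W) on D(Y)={2,3,5} D(W)={2,3,4,5}: no change
Constraint 3 (Z < U) on D(Z)={2,4,6} D(U)={3,4,5,6}: Z {2,4,6}->{2,4}
Constraint 4 (Z < U) on D(Z)={2,4} D(U)={3,4,5,6}: no change
So after all 4 constraints: D(Y) = {2,3,5}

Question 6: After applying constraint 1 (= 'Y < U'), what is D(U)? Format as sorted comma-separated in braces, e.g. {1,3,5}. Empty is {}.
Constraint 1 (Y < U) on D(Y)={2,3,5,6} D(U)={2,3,4,5,6}: Y {2,3,5,6}->{2,3,5}; U {2,3,4,5,6}->{3,4,5,6}
So after constraint 1: D(U) = {3,4,5,6}

Answer: {3,4,5,6}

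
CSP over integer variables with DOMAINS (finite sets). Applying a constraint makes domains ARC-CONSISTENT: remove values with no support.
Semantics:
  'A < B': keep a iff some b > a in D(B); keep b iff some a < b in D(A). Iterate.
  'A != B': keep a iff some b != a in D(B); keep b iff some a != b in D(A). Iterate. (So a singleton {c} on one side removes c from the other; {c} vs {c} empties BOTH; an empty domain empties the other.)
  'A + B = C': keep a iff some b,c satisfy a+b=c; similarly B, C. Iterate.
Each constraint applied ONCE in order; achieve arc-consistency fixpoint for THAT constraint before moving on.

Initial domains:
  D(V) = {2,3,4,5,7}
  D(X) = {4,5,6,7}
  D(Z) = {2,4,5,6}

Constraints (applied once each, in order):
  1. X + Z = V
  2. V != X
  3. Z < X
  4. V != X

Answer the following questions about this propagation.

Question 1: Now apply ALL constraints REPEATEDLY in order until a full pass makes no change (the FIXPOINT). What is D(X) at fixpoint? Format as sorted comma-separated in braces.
pass 0 (initial): D(X)={4,5,6,7}
pass 1: V {2,3,4,5,7}->{7}; X {4,5,6,7}->{5}; Z {2,4,5,6}->{2}
pass 2: no change
Fixpoint after 2 passes: D(X) = {5}

Answer: {5}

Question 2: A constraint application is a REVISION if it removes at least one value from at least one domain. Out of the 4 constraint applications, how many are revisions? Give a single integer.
Constraint 1 (X + Z = V) on D(X)={4,5,6,7} D(Z)={2,4,5,6} D(V)={2,3,4,5,7}: X {4,5,6,7}->{5}; Z {2,4,5,6}->{2}; V {2,3,4,5,7}->{7} => REVISION
Constraint 2 (V != X) on D(V)={7} D(X)={5}: no change => not a revision
Constraint 3 (Z < X) on D(Z)={2} D(X)={5}: no change => not a revision
Constraint 4 (V != X) on D(V)={7} D(X)={5}: no change => not a revision
Total revisions = 1

Answer: 1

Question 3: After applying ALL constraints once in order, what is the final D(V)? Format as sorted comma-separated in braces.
Constraint 1 (X + Z = V) on D(X)={4,5,6,7} D(Z)={2,4,5,6} D(V)={2,3,4,5,7}: X {4,5,6,7}->{5}; Z {2,4,5,6}->{2}; V {2,3,4,5,7}->{7}
Constraint 2 (V != X) on D(V)={7} D(X)={5}: no change
Constraint 3 (Z < X) on D(Z)={2} D(X)={5}: no change
Constraint 4 (V != X) on D(V)={7} D(X)={5}: no change
So after all 4 constraints: D(V) = {7}

Answer: {7}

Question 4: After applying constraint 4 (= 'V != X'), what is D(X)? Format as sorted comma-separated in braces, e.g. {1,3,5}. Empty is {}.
Answer: {5}

Derivation:
Constraint 1 (X + Z = V) on D(X)={4,5,6,7} D(Z)={2,4,5,6} D(V)={2,3,4,5,7}: X {4,5,6,7}->{5}; Z {2,4,5,6}->{2}; V {2,3,4,5,7}->{7}
Constraint 2 (V != X) on D(V)={7} D(X)={5}: no change
Constraint 3 (Z < X) on D(Z)={2} D(X)={5}: no change
Constraint 4 (V != X) on D(V)={7} D(X)={5}: no change
So after constraint 4: D(X) = {5}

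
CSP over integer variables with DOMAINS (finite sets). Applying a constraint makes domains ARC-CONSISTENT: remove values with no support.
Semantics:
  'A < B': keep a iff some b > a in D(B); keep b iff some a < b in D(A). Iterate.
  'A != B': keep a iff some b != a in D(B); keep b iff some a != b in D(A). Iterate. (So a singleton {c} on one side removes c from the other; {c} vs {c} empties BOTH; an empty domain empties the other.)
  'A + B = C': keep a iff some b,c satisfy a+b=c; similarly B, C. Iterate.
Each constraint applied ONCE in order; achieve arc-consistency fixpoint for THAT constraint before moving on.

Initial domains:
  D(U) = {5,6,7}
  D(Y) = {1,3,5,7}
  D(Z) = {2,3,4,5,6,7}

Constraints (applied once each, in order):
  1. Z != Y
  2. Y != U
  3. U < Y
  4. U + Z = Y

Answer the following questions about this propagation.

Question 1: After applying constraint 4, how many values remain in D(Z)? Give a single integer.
Constraint 1 (Z != Y) on D(Z)={2,3,4,5,6,7} D(Y)={1,3,5,7}: no change
Constraint 2 (Y != U) on D(Y)={1,3,5,7} D(U)={5,6,7}: no change
Constraint 3 (U < Y) on D(U)={5,6,7} D(Y)={1,3,5,7}: U {5,6,7}->{5,6}; Y {1,3,5,7}->{7}
Constraint 4 (U + Z = Y) on D(U)={5,6} D(Z)={2,3,4,5,6,7} D(Y)={7}: U {5,6}->{5}; Z {2,3,4,5,6,7}->{2}
So after constraint 4: D(Z)={2}, size = 1

Answer: 1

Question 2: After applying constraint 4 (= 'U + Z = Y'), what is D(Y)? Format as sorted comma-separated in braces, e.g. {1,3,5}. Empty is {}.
Constraint 1 (Z != Y) on D(Z)={2,3,4,5,6,7} D(Y)={1,3,5,7}: no change
Constraint 2 (Y != U) on D(Y)={1,3,5,7} D(U)={5,6,7}: no change
Constraint 3 (U < Y) on D(U)={5,6,7} D(Y)={1,3,5,7}: U {5,6,7}->{5,6}; Y {1,3,5,7}->{7}
Constraint 4 (U + Z = Y) on D(U)={5,6} D(Z)={2,3,4,5,6,7} D(Y)={7}: U {5,6}->{5}; Z {2,3,4,5,6,7}->{2}
So after constraint 4: D(Y) = {7}

Answer: {7}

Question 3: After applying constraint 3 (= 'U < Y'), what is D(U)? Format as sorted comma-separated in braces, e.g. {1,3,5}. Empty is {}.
Constraint 1 (Z != Y) on D(Z)={2,3,4,5,6,7} D(Y)={1,3,5,7}: no change
Constraint 2 (Y != U) on D(Y)={1,3,5,7} D(U)={5,6,7}: no change
Constraint 3 (U < Y) on D(U)={5,6,7} D(Y)={1,3,5,7}: U {5,6,7}->{5,6}; Y {1,3,5,7}->{7}
So after constraint 3: D(U) = {5,6}

Answer: {5,6}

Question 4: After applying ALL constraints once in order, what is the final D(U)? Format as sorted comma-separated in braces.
Constraint 1 (Z != Y) on D(Z)={2,3,4,5,6,7} D(Y)={1,3,5,7}: no change
Constraint 2 (Y != U) on D(Y)={1,3,5,7} D(U)={5,6,7}: no change
Constraint 3 (U < Y) on D(U)={5,6,7} D(Y)={1,3,5,7}: U {5,6,7}->{5,6}; Y {1,3,5,7}->{7}
Constraint 4 (U + Z = Y) on D(U)={5,6} D(Z)={2,3,4,5,6,7} D(Y)={7}: U {5,6}->{5}; Z {2,3,4,5,6,7}->{2}
So after all 4 constraints: D(U) = {5}

Answer: {5}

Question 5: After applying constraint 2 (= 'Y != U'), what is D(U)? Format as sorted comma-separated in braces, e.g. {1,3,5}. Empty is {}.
Constraint 1 (Z != Y) on D(Z)={2,3,4,5,6,7} D(Y)={1,3,5,7}: no change
Constraint 2 (Y != U) on D(Y)={1,3,5,7} D(U)={5,6,7}: no change
So after constraint 2: D(U) = {5,6,7}

Answer: {5,6,7}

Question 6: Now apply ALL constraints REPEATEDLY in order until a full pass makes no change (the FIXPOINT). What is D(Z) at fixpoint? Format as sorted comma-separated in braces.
Answer: {2}

Derivation:
pass 0 (initial): D(Z)={2,3,4,5,6,7}
pass 1: U {5,6,7}->{5}; Y {1,3,5,7}->{7}; Z {2,3,4,5,6,7}->{2}
pass 2: no change
Fixpoint after 2 passes: D(Z) = {2}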